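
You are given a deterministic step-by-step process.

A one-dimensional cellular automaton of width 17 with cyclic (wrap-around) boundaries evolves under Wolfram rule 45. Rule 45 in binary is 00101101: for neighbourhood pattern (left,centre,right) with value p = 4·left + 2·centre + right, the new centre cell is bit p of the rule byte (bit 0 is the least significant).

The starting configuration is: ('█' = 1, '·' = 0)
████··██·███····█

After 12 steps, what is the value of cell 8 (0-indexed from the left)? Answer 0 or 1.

t=0: ████··██·███····█
t=1: ······█·██···██·█
t=2: ·████·███··█·█·██
t=3: ██···██····█████·
t=4: █··█·█··██·█····█
t=5: ···███··█·██·██·█
t=6: ·█·█····███·██·██
t=7: ████·██·█··██·██·
t=8: █···██·██··█·██·█
t=9: ··█·█·██···███·██
t=10: ··█████··█·█··██·
t=11: █·█······███··█··
t=12: ███·████·█····█··

0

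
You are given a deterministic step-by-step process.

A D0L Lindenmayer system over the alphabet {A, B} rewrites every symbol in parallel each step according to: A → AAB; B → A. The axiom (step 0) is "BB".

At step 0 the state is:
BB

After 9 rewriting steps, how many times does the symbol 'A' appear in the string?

1970

gen 0: BB
gen 1: AA
gen 2: AABAAB
gen 3: AABAABAAABAABA
gen 4: AABAABAAABAABAAABAABAABAAABAABAAAB
gen 5: AABAABAAABAABAAABAABAABAAABAABAAABAABAABAAABAABAAABAABAAABAABAABAAABAABAAABAABAABA
gen 6: AABAABAAABAABAAABAABAABAAABAABAAABAABAABAAABAABAAABAABAAAB…AABAABAAABAABAAABAABAABAAABAABAAABAABAABAAABAABAAABAABAAAB  (len 198)
gen 7: AABAABAAABAABAAABAABAABAAABAABAAABAABAABAAABAABAAABAABAAAB…AABAABAAABAABAAABAABAABAAABAABAAABAABAABAAABAABAAABAABAABA  (len 478)
gen 8: AABAABAAABAABAAABAABAABAAABAABAAABAABAABAAABAABAAABAABAAAB…AABAABAAABAABAAABAABAABAAABAABAAABAABAABAAABAABAAABAABAAAB  (len 1154)
gen 9: AABAABAAABAABAAABAABAABAAABAABAAABAABAABAAABAABAAABAABAAAB…AABAABAAABAABAAABAABAABAAABAABAAABAABAABAAABAABAAABAABAABA  (len 2786)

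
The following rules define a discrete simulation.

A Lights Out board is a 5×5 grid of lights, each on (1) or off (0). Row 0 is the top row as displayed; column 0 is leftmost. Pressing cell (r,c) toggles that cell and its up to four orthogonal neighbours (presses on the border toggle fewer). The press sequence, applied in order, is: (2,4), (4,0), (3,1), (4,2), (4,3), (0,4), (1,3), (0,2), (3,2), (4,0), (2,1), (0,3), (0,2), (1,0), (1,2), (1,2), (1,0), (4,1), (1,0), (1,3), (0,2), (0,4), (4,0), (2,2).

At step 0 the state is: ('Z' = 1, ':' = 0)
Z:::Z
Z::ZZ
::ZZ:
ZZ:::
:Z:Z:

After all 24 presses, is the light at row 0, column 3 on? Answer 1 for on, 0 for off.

t=0: Z:::Z
Z::ZZ
::ZZ:
ZZ:::
:Z:Z:
t=1: Z:::Z
Z::Z:
::Z:Z
ZZ::Z
:Z:Z:
t=2: Z:::Z
Z::Z:
::Z:Z
:Z::Z
Z::Z:
t=3: Z:::Z
Z::Z:
:ZZ:Z
Z:Z:Z
ZZ:Z:
t=4: Z:::Z
Z::Z:
:ZZ:Z
Z:::Z
Z:Z::
t=5: Z:::Z
Z::Z:
:ZZ:Z
Z::ZZ
Z::ZZ
t=6: Z::Z:
Z::ZZ
:ZZ:Z
Z::ZZ
Z::ZZ
t=7: Z::::
Z:Z::
:ZZZZ
Z::ZZ
Z::ZZ
t=8: ZZZZ:
Z::::
:ZZZZ
Z::ZZ
Z::ZZ
t=9: ZZZZ:
Z::::
:Z:ZZ
ZZZ:Z
Z:ZZZ
t=10: ZZZZ:
Z::::
:Z:ZZ
:ZZ:Z
:ZZZZ
t=11: ZZZZ:
ZZ:::
Z:ZZZ
::Z:Z
:ZZZZ
t=12: ZZ::Z
ZZ:Z:
Z:ZZZ
::Z:Z
:ZZZZ
t=13: Z:ZZZ
ZZZZ:
Z:ZZZ
::Z:Z
:ZZZZ
t=14: ::ZZZ
::ZZ:
::ZZZ
::Z:Z
:ZZZZ
t=15: :::ZZ
:Z:::
:::ZZ
::Z:Z
:ZZZZ
t=16: ::ZZZ
::ZZ:
::ZZZ
::Z:Z
:ZZZZ
t=17: Z:ZZZ
ZZZZ:
Z:ZZZ
::Z:Z
:ZZZZ
t=18: Z:ZZZ
ZZZZ:
Z:ZZZ
:ZZ:Z
Z::ZZ
t=19: ::ZZZ
::ZZ:
::ZZZ
:ZZ:Z
Z::ZZ
t=20: ::Z:Z
::::Z
::Z:Z
:ZZ:Z
Z::ZZ
t=21: :Z:ZZ
::Z:Z
::Z:Z
:ZZ:Z
Z::ZZ
t=22: :Z:::
::Z::
::Z:Z
:ZZ:Z
Z::ZZ
t=23: :Z:::
::Z::
::Z:Z
ZZZ:Z
:Z:ZZ
t=24: :Z:::
:::::
:Z:ZZ
ZZ::Z
:Z:ZZ

0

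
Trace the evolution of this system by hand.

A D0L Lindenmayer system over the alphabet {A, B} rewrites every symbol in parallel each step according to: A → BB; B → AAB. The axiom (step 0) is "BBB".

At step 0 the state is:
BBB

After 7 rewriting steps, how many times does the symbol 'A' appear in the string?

1086

gen 0: BBB
gen 1: AABAABAAB
gen 2: BBBBAABBBBBAABBBBBAAB
gen 3: AABAABAABAABBBBBAABAABAABAABAABBBBBAABAABAABAABAABBBBBAAB
gen 4: BBBBAABBBBBAABBBBBAABBBBBAABAABAABAABAABBBBBAABBBBBAABBBBB…BAABBBBBAABBBBBAABBBBBAABBBBBAABBBBBAABAABAABAABAABBBBBAAB  (len 141)
gen 5: AABAABAABAABBBBBAABAABAABAABAABBBBBAABAABAABAABAABBBBBAABA…BAABBBBBAABBBBBAABBBBBAABBBBBAABBBBBAABAABAABAABAABBBBBAAB  (len 369)
gen 6: BBBBAABBBBBAABBBBBAABBBBBAABAABAABAABAABBBBBAABBBBBAABBBBB…BAABBBBBAABBBBBAABBBBBAABBBBBAABBBBBAABAABAABAABAABBBBBAAB  (len 933)
gen 7: AABAABAABAABBBBBAABAABAABAABAABBBBBAABAABAABAABAABBBBBAABA…BAABBBBBAABBBBBAABBBBBAABBBBBAABBBBBAABAABAABAABAABBBBBAAB  (len 2409)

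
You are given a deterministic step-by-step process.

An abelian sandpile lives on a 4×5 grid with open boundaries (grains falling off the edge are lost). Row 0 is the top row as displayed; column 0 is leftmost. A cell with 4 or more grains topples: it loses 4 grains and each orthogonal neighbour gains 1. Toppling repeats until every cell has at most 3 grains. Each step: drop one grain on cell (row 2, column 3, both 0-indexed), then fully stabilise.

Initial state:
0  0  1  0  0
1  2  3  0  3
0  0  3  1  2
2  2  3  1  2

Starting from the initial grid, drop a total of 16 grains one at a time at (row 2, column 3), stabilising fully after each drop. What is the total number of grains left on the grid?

34

step 0: 0  0  1  0  0
1  2  3  0  3
0  0  3  1  2
2  2  3  1  2
step 1: 0  0  1  0  0
1  2  3  0  3
0  0  3  2  2
2  2  3  1  2
step 2: 0  0  1  0  0
1  2  3  0  3
0  0  3  3  2
2  2  3  1  2
step 3: 0  0  2  0  0
1  3  0  2  3
0  1  2  1  3
2  3  0  3  2
step 4: 0  0  2  0  0
1  3  0  2  3
0  1  2  2  3
2  3  0  3  2
step 5: 0  0  2  0  0
1  3  0  2  3
0  1  2  3  3
2  3  0  3  2
step 6: 0  0  2  1  1
1  3  1  0  1
0  1  3  3  2
2  3  1  1  0
step 7: 0  0  2  1  1
1  3  2  1  1
0  2  0  1  3
2  3  2  2  0
step 8: 0  0  2  1  1
1  3  2  1  1
0  2  0  2  3
2  3  2  2  0
step 9: 0  0  2  1  1
1  3  2  1  1
0  2  0  3  3
2  3  2  2  0
step 10: 0  0  2  1  1
1  3  2  2  2
0  2  1  1  0
2  3  2  3  1
step 11: 0  0  2  1  1
1  3  2  2  2
0  2  1  2  0
2  3  2  3  1
step 12: 0  0  2  1  1
1  3  2  2  2
0  2  1  3  0
2  3  2  3  1
step 13: 0  0  2  1  1
1  3  2  3  2
0  2  2  1  1
2  3  3  0  2
step 14: 0  0  2  1  1
1  3  2  3  2
0  2  2  2  1
2  3  3  0  2
step 15: 0  0  2  1  1
1  3  2  3  2
0  2  2  3  1
2  3  3  0  2
step 16: 0  0  2  2  1
1  3  3  0  3
0  2  3  1  2
2  3  3  1  2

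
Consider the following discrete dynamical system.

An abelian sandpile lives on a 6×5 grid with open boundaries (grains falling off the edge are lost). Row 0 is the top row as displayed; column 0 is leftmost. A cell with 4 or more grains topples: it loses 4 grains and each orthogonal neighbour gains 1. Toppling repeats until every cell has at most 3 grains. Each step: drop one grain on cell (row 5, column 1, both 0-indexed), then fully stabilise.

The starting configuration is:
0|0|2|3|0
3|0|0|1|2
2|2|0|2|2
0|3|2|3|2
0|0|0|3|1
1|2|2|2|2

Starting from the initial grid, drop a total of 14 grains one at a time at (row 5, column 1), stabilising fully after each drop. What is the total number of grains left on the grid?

k=0  0|0|2|3|0
3|0|0|1|2
2|2|0|2|2
0|3|2|3|2
0|0|0|3|1
1|2|2|2|2
k=1  0|0|2|3|0
3|0|0|1|2
2|2|0|2|2
0|3|2|3|2
0|0|0|3|1
1|3|2|2|2
k=2  0|0|2|3|0
3|0|0|1|2
2|2|0|2|2
0|3|2|3|2
0|1|0|3|1
2|0|3|2|2
k=3  0|0|2|3|0
3|0|0|1|2
2|2|0|2|2
0|3|2|3|2
0|1|0|3|1
2|1|3|2|2
k=4  0|0|2|3|0
3|0|0|1|2
2|2|0|2|2
0|3|2|3|2
0|1|0|3|1
2|2|3|2|2
k=5  0|0|2|3|0
3|0|0|1|2
2|2|0|2|2
0|3|2|3|2
0|1|0|3|1
2|3|3|2|2
k=6  0|0|2|3|0
3|0|0|1|2
2|2|0|2|2
0|3|2|3|2
0|2|1|3|1
3|1|0|3|2
k=7  0|0|2|3|0
3|0|0|1|2
2|2|0|2|2
0|3|2|3|2
0|2|1|3|1
3|2|0|3|2
k=8  0|0|2|3|0
3|0|0|1|2
2|2|0|2|2
0|3|2|3|2
0|2|1|3|1
3|3|0|3|2
k=9  0|0|2|3|0
3|0|0|1|2
2|2|0|2|2
0|3|2|3|2
1|3|1|3|1
0|1|1|3|2
k=10  0|0|2|3|0
3|0|0|1|2
2|2|0|2|2
0|3|2|3|2
1|3|1|3|1
0|2|1|3|2
k=11  0|0|2|3|0
3|0|0|1|2
2|2|0|2|2
0|3|2|3|2
1|3|1|3|1
0|3|1|3|2
k=12  0|0|2|3|0
3|0|0|1|2
2|3|0|2|2
1|0|3|3|2
2|1|2|3|1
1|1|2|3|2
k=13  0|0|2|3|0
3|0|0|1|2
2|3|0|2|2
1|0|3|3|2
2|1|2|3|1
1|2|2|3|2
k=14  0|0|2|3|0
3|0|0|1|2
2|3|0|2|2
1|0|3|3|2
2|1|2|3|1
1|3|2|3|2

49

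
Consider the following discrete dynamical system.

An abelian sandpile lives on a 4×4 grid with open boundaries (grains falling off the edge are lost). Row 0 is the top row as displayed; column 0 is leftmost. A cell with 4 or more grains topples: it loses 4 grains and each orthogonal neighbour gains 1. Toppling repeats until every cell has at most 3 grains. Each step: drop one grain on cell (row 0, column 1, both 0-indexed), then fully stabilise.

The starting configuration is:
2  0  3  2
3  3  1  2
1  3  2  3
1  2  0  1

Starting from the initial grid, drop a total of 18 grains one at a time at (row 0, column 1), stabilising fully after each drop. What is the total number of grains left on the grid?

t=0: 2  0  3  2
3  3  1  2
1  3  2  3
1  2  0  1
t=1: 2  1  3  2
3  3  1  2
1  3  2  3
1  2  0  1
t=2: 2  2  3  2
3  3  1  2
1  3  2  3
1  2  0  1
t=3: 2  3  3  2
3  3  1  2
1  3  2  3
1  2  0  1
t=4: 0  3  0  3
1  2  3  2
3  0  3  3
1  3  0  1
t=5: 1  0  1  3
1  3  3  2
3  0  3  3
1  3  0  1
t=6: 1  1  1  3
1  3  3  2
3  0  3  3
1  3  0  1
t=7: 1  2  1  3
1  3  3  2
3  0  3  3
1  3  0  1
t=8: 1  3  1  3
1  3  3  2
3  0  3  3
1  3  0  1
t=9: 2  2  0  1
2  1  3  1
3  2  1  1
1  3  1  2
t=10: 2  3  0  1
2  1  3  1
3  2  1  1
1  3  1  2
t=11: 3  0  1  1
2  2  3  1
3  2  1  1
1  3  1  2
t=12: 3  1  1  1
2  2  3  1
3  2  1  1
1  3  1  2
t=13: 3  2  1  1
2  2  3  1
3  2  1  1
1  3  1  2
t=14: 3  3  1  1
2  2  3  1
3  2  1  1
1  3  1  2
t=15: 0  1  2  1
3  3  3  1
3  2  1  1
1  3  1  2
t=16: 0  2  2  1
3  3  3  1
3  2  1  1
1  3  1  2
t=17: 0  3  2  1
3  3  3  1
3  2  1  1
1  3  1  2
t=18: 2  2  0  2
1  3  1  2
1  1  3  1
3  0  2  2

26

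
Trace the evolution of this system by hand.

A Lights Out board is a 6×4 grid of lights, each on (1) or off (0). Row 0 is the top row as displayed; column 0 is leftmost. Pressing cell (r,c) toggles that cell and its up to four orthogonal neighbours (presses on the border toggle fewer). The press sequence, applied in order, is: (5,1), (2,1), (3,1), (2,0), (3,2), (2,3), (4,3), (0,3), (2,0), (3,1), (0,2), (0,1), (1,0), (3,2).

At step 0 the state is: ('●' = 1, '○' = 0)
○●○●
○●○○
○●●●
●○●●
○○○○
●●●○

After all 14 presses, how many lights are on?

gen 0: ○●○●
○●○○
○●●●
●○●●
○○○○
●●●○
gen 1: ○●○●
○●○○
○●●●
●○●●
○●○○
○○○○
gen 2: ○●○●
○○○○
●○○●
●●●●
○●○○
○○○○
gen 3: ○●○●
○○○○
●●○●
○○○●
○○○○
○○○○
gen 4: ○●○●
●○○○
○○○●
●○○●
○○○○
○○○○
gen 5: ○●○●
●○○○
○○●●
●●●○
○○●○
○○○○
gen 6: ○●○●
●○○●
○○○○
●●●●
○○●○
○○○○
gen 7: ○●○●
●○○●
○○○○
●●●○
○○○●
○○○●
gen 8: ○●●○
●○○○
○○○○
●●●○
○○○●
○○○●
gen 9: ○●●○
○○○○
●●○○
○●●○
○○○●
○○○●
gen 10: ○●●○
○○○○
●○○○
●○○○
○●○●
○○○●
gen 11: ○○○●
○○●○
●○○○
●○○○
○●○●
○○○●
gen 12: ●●●●
○●●○
●○○○
●○○○
○●○●
○○○●
gen 13: ○●●●
●○●○
○○○○
●○○○
○●○●
○○○●
gen 14: ○●●●
●○●○
○○●○
●●●●
○●●●
○○○●

14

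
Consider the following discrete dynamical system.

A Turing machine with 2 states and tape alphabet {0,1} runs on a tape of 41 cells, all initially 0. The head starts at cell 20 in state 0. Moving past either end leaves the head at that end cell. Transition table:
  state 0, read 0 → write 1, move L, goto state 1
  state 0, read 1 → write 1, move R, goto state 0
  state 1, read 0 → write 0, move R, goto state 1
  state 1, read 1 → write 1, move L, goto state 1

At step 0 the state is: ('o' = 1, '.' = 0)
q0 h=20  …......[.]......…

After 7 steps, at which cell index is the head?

[0] q0 h=20  …......[.]......…
[1] q1 h=19  …......[.]o.....…
[2] q1 h=20  …......[o]......…
[3] q1 h=19  …......[.]o.....…
[4] q1 h=20  …......[o]......…
[5] q1 h=19  …......[.]o.....…
[6] q1 h=20  …......[o]......…
[7] q1 h=19  …......[.]o.....…

19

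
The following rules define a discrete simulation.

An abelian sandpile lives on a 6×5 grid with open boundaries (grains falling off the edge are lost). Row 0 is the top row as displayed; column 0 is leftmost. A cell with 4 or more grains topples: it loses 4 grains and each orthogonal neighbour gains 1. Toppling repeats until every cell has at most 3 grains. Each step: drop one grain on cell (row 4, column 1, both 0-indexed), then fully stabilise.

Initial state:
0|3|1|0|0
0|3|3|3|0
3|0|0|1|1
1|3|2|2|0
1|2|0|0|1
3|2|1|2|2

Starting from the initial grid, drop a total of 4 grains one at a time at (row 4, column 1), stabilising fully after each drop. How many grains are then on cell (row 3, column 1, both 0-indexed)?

step 0: 0|3|1|0|0
0|3|3|3|0
3|0|0|1|1
1|3|2|2|0
1|2|0|0|1
3|2|1|2|2
step 1: 0|3|1|0|0
0|3|3|3|0
3|0|0|1|1
1|3|2|2|0
1|3|0|0|1
3|2|1|2|2
step 2: 0|3|1|0|0
0|3|3|3|0
3|1|0|1|1
2|0|3|2|0
2|1|1|0|1
3|3|1|2|2
step 3: 0|3|1|0|0
0|3|3|3|0
3|1|0|1|1
2|0|3|2|0
2|2|1|0|1
3|3|1|2|2
step 4: 0|3|1|0|0
0|3|3|3|0
3|1|0|1|1
2|0|3|2|0
2|3|1|0|1
3|3|1|2|2

0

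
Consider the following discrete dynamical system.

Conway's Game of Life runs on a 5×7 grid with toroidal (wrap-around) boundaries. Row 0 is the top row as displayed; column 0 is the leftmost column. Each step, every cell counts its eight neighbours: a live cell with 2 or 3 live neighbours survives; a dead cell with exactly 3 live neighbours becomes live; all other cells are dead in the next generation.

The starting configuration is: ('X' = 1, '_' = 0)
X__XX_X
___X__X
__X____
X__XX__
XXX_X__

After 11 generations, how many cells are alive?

2

step 0: X__XX_X
___X__X
__X____
X__XX__
XXX_X__
step 1: ____X_X
X_XXXXX
__X_X__
X___X__
__X____
step 2: XXX_X_X
XXX___X
X_X____
_X_____
___X_X_
step 3: ____X__
_____X_
__X___X
_XX____
___XXXX
step 4: ___X__X
_____X_
_XX____
XXX_X_X
__XXXX_
step 5: __XX__X
__X____
__XX_XX
X___X_X
_______
step 6: __XX___
_X__XXX
XXXXXXX
X__XX_X
X__X_XX
step 7: _XXX___
_______
_______
_______
XX___X_
step 8: XXX____
__X____
_______
_______
XX_____
step 9: X_X____
__X____
_______
_______
X_X____
step 10: __XX___
_X_____
_______
_______
_______
step 11: __X____
__X____
_______
_______
_______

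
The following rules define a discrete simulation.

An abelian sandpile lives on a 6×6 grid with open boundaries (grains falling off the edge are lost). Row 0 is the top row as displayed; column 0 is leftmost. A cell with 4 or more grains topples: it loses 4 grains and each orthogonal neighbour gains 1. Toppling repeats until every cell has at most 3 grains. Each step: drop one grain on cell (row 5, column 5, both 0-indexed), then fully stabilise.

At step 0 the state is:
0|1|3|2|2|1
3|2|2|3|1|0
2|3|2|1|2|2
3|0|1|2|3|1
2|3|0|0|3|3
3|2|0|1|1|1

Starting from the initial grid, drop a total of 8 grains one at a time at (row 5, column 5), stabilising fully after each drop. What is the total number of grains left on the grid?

gen 0: 0|1|3|2|2|1
3|2|2|3|1|0
2|3|2|1|2|2
3|0|1|2|3|1
2|3|0|0|3|3
3|2|0|1|1|1
gen 1: 0|1|3|2|2|1
3|2|2|3|1|0
2|3|2|1|2|2
3|0|1|2|3|1
2|3|0|0|3|3
3|2|0|1|1|2
gen 2: 0|1|3|2|2|1
3|2|2|3|1|0
2|3|2|1|2|2
3|0|1|2|3|1
2|3|0|0|3|3
3|2|0|1|1|3
gen 3: 0|1|3|2|2|1
3|2|2|3|1|0
2|3|2|1|3|2
3|0|1|3|0|3
2|3|0|1|1|1
3|2|0|1|3|1
gen 4: 0|1|3|2|2|1
3|2|2|3|1|0
2|3|2|1|3|2
3|0|1|3|0|3
2|3|0|1|1|1
3|2|0|1|3|2
gen 5: 0|1|3|2|2|1
3|2|2|3|1|0
2|3|2|1|3|2
3|0|1|3|0|3
2|3|0|1|1|1
3|2|0|1|3|3
gen 6: 0|1|3|2|2|1
3|2|2|3|1|0
2|3|2|1|3|2
3|0|1|3|0|3
2|3|0|1|2|2
3|2|0|2|0|1
gen 7: 0|1|3|2|2|1
3|2|2|3|1|0
2|3|2|1|3|2
3|0|1|3|0|3
2|3|0|1|2|2
3|2|0|2|0|2
gen 8: 0|1|3|2|2|1
3|2|2|3|1|0
2|3|2|1|3|2
3|0|1|3|0|3
2|3|0|1|2|2
3|2|0|2|0|3

63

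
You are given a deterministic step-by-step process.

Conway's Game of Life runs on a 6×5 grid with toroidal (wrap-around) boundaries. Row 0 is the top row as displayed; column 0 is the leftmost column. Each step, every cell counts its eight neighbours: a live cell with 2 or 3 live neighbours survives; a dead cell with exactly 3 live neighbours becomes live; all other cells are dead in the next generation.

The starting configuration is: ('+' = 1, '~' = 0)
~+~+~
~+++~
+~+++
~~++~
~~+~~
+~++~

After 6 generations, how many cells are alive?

8

k=0  ~+~+~
~+++~
+~+++
~~++~
~~+~~
+~++~
k=1  +~~~~
~~~~~
+~~~~
~~~~~
~~~~+
~~~++
k=2  ~~~~+
~~~~~
~~~~~
~~~~~
~~~++
+~~++
k=3  +~~++
~~~~~
~~~~~
~~~~~
+~~+~
+~~~~
k=4  +~~~+
~~~~+
~~~~~
~~~~~
~~~~+
++~+~
k=5  ~+~+~
+~~~+
~~~~~
~~~~~
+~~~+
~+~+~
k=6  ~+~+~
+~~~+
~~~~~
~~~~~
+~~~+
~+~+~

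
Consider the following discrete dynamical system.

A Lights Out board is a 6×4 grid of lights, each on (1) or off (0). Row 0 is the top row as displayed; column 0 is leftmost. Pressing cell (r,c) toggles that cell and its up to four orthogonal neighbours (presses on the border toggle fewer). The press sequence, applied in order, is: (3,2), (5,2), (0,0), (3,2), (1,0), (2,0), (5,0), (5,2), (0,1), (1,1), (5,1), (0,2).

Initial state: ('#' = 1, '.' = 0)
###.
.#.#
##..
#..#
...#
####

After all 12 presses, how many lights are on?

gen 0: ###.
.#.#
##..
#..#
...#
####
gen 1: ###.
.#.#
###.
###.
..##
####
gen 2: ###.
.#.#
###.
###.
...#
#...
gen 3: ..#.
##.#
###.
###.
...#
#...
gen 4: ..#.
##.#
##..
#..#
..##
#...
gen 5: #.#.
...#
.#..
#..#
..##
#...
gen 6: #.#.
#..#
#...
...#
..##
#...
gen 7: #.#.
#..#
#...
...#
#.##
.#..
gen 8: #.#.
#..#
#...
...#
#..#
..##
gen 9: .#..
##.#
#...
...#
#..#
..##
gen 10: ....
..##
##..
...#
#..#
..##
gen 11: ....
..##
##..
...#
##.#
##.#
gen 12: .###
...#
##..
...#
##.#
##.#

13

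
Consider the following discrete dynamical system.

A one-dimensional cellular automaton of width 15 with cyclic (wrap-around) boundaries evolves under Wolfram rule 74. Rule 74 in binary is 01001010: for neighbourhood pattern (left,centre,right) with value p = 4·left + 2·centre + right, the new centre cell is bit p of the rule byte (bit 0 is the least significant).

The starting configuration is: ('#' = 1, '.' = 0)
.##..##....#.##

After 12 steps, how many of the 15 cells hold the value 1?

7

k=0  .##..##....#.##
k=1  .##.###...#..##
k=2  .##.#.#..#..###
k=3  .##.....#..##.#
k=4  .##....#..###..
k=5  ###...#..##.#..
k=6  #.#..#..###...#
k=7  #...#..##.#..##
k=8  #..#..###...##.
k=9  ..#..##.#..###.
k=10  .#..###...##.#.
k=11  #..##.#..###...
k=12  ..###...##.#..#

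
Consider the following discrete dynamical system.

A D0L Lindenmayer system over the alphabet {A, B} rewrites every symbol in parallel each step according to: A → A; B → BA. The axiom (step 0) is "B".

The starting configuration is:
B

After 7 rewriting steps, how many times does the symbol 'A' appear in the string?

gen 0: B
gen 1: BA
gen 2: BAA
gen 3: BAAA
gen 4: BAAAA
gen 5: BAAAAA
gen 6: BAAAAAA
gen 7: BAAAAAAA

7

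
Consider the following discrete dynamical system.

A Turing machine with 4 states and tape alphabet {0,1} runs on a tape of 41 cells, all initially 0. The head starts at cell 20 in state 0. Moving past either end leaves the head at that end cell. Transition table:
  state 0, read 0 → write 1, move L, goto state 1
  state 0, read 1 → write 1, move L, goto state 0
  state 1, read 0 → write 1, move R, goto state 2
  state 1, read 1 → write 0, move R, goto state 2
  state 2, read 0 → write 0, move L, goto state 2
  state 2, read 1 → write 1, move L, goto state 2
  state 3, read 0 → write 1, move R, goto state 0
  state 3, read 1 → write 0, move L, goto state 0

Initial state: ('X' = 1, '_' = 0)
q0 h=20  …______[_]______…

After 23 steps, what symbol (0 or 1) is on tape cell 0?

0

[0] q0 h=20  …______[_]______…
[1] q1 h=19  …______[_]X_____…
[2] q2 h=20  …_____X[X]______…
[3] q2 h=19  …______[X]X_____…
[4] q2 h=18  …______[_]XX____…
[5] q2 h=17  …______[_]_XX___…
[6] q2 h=16  …______[_]__XX__…
[7] q2 h=15  …______[_]___XX_…
[8] q2 h=14  …______[_]____XX…
[9] q2 h=13  …______[_]_____X…
[10] q2 h=12  …______[_]______…
[11] q2 h=11  …______[_]______…
[12] q2 h=10  …______[_]______…
[13] q2 h= 9  …______[_]______…
[14] q2 h= 8  …______[_]______…
[15] q2 h= 7  …______[_]______…
[16] q2 h= 6  |______[_]______…
[17] q2 h= 5  |_____[_]______…
[18] q2 h= 4  |____[_]______…
[19] q2 h= 3  |___[_]______…
[20] q2 h= 2  |__[_]______…
[21] q2 h= 1  |_[_]______…
[22] q2 h= 0  |[_]______…
[23] q2 h= 0  |[_]______…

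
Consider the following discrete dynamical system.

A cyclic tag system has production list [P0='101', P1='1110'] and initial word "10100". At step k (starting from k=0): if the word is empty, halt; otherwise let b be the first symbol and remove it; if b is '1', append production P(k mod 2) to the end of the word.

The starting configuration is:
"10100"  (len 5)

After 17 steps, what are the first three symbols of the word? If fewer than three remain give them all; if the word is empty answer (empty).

101

gen 0: "10100"  (len 5)
gen 1: "0100101"  (len 7)
gen 2: "100101"  (len 6)
gen 3: "00101101"  (len 8)
gen 4: "0101101"  (len 7)
gen 5: "101101"  (len 6)
gen 6: "011011110"  (len 9)
gen 7: "11011110"  (len 8)
gen 8: "10111101110"  (len 11)
gen 9: "0111101110101"  (len 13)
gen 10: "111101110101"  (len 12)
gen 11: "11101110101101"  (len 14)
gen 12: "11011101011011110"  (len 17)
gen 13: "1011101011011110101"  (len 19)
gen 14: "0111010110111101011110"  (len 22)
gen 15: "111010110111101011110"  (len 21)
gen 16: "110101101111010111101110"  (len 24)
gen 17: "10101101111010111101110101"  (len 26)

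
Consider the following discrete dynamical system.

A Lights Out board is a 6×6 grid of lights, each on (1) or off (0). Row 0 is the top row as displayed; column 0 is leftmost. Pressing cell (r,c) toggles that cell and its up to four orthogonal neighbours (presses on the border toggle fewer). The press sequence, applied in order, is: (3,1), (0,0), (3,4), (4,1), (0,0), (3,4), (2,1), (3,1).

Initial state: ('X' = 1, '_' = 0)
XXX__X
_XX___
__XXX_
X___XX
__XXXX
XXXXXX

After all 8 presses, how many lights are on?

22

k=0  XXX__X
_XX___
__XXX_
X___XX
__XXXX
XXXXXX
k=1  XXX__X
_XX___
_XXXX_
_XX_XX
_XXXXX
XXXXXX
k=2  __X__X
XXX___
_XXXX_
_XX_XX
_XXXXX
XXXXXX
k=3  __X__X
XXX___
_XXX__
_XXX__
_XXX_X
XXXXXX
k=4  __X__X
XXX___
_XXX__
__XX__
X__X_X
X_XXXX
k=5  XXX__X
_XX___
_XXX__
__XX__
X__X_X
X_XXXX
k=6  XXX__X
_XX___
_XXXX_
__X_XX
X__XXX
X_XXXX
k=7  XXX__X
__X___
X__XX_
_XX_XX
X__XXX
X_XXXX
k=8  XXX__X
__X___
XX_XX_
X___XX
XX_XXX
X_XXXX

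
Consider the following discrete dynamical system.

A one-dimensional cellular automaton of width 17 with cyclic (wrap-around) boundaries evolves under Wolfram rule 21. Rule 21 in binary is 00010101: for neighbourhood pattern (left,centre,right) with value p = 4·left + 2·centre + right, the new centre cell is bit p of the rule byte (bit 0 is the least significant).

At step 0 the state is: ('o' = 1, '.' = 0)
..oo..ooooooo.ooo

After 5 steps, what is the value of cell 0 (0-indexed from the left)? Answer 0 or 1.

[0] ..oo..ooooooo.ooo
[1] o...o............
[2] ooo.oooooooooooo.
[3] .................
[4] ooooooooooooooooo
[5] .................

0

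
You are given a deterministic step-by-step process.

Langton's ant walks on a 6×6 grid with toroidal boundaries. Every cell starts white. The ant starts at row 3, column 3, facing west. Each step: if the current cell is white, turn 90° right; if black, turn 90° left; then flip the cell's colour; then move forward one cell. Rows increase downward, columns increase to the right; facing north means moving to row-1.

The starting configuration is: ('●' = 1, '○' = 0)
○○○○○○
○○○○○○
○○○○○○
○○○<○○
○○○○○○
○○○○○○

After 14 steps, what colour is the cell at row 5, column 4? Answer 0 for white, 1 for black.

gen 0: ○○○○○○
○○○○○○
○○○○○○
○○○<○○
○○○○○○
○○○○○○
gen 1: ○○○○○○
○○○○○○
○○○^○○
○○○●○○
○○○○○○
○○○○○○
gen 2: ○○○○○○
○○○○○○
○○○●>○
○○○●○○
○○○○○○
○○○○○○
gen 3: ○○○○○○
○○○○○○
○○○●●○
○○○●v○
○○○○○○
○○○○○○
gen 4: ○○○○○○
○○○○○○
○○○●●○
○○○<●○
○○○○○○
○○○○○○
gen 5: ○○○○○○
○○○○○○
○○○●●○
○○○○●○
○○○v○○
○○○○○○
gen 6: ○○○○○○
○○○○○○
○○○●●○
○○○○●○
○○<●○○
○○○○○○
gen 7: ○○○○○○
○○○○○○
○○○●●○
○○^○●○
○○●●○○
○○○○○○
gen 8: ○○○○○○
○○○○○○
○○○●●○
○○●>●○
○○●●○○
○○○○○○
gen 9: ○○○○○○
○○○○○○
○○○●●○
○○●●●○
○○●v○○
○○○○○○
gen 10: ○○○○○○
○○○○○○
○○○●●○
○○●●●○
○○●○>○
○○○○○○
gen 11: ○○○○○○
○○○○○○
○○○●●○
○○●●●○
○○●○●○
○○○○v○
gen 12: ○○○○○○
○○○○○○
○○○●●○
○○●●●○
○○●○●○
○○○<●○
gen 13: ○○○○○○
○○○○○○
○○○●●○
○○●●●○
○○●^●○
○○○●●○
gen 14: ○○○○○○
○○○○○○
○○○●●○
○○●●●○
○○●●>○
○○○●●○

1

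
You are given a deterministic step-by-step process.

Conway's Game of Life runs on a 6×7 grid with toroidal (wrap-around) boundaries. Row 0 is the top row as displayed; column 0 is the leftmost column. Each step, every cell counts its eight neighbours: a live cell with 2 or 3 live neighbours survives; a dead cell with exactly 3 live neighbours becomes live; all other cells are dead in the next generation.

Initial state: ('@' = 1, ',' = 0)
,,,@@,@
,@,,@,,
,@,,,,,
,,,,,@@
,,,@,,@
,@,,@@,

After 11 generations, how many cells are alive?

14

0) ,,,@@,@
,@,,@,,
,@,,,,,
,,,,,@@
,,,@,,@
,@,,@@,
1) @,@@,,,
@,@@@@,
@,,,,@,
@,,,,@@
@,,,,,@
@,@,,,@
2) @,,,,@,
@,@,,@,
@,,@,,,
,@,,,@,
,,,,,,,
,,@@,,,
3) ,,@@@,,
@,,,@,,
@,@,@,,
,,,,,,,
,,@,,,,
,,,,,,,
4) ,,,@@,,
,,@,@@,
,@,@,,,
,@,@,,,
,,,,,,,
,,@,,,,
5) ,,@,@@,
,,@,,@,
,@,@,,,
,,,,,,,
,,@,,,,
,,,@,,,
6) ,,@,@@,
,@@,,@,
,,@,,,,
,,@,,,,
,,,,,,,
,,@@@,,
7) ,,,,,@,
,@@,@@,
,,@@,,,
,,,,,,,
,,@,,,,
,,@,@@,
8) ,@@,,,@
,@@,@@,
,@@@@,,
,,@@,,,
,,,@,,,
,,,@@@,
9) @@,,,,@
,,,,@@,
,,,,,@,
,@,,,,,
,,,,,,,
,,,@@@,
10) @,,@,,@
@,,,@@,
,,,,@@,
,,,,,,,
,,,,@,,
@,,,@@@
11) ,@,@,,,
@,,@,,,
,,,,@@@
,,,,@@,
,,,,@,@
@,,@@,,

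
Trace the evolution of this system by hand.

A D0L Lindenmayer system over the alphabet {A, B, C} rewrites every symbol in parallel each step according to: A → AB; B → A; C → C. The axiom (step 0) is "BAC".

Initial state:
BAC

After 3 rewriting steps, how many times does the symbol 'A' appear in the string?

k=0  BAC
k=1  AABC
k=2  ABABAC
k=3  ABAABAABC

5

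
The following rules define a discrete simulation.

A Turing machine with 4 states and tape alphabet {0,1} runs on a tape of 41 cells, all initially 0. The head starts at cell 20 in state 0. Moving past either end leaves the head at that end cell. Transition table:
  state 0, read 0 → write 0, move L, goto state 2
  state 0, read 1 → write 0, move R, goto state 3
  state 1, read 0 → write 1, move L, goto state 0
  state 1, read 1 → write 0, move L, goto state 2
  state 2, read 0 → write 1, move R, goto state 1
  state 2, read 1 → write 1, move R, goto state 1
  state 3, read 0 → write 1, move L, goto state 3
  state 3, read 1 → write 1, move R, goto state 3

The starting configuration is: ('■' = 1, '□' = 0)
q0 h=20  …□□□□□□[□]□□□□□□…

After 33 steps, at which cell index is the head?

29

0) q0 h=20  …□□□□□□[□]□□□□□□…
1) q2 h=19  …□□□□□□[□]□□□□□□…
2) q1 h=20  …□□□□□■[□]□□□□□□…
3) q0 h=19  …□□□□□□[■]■□□□□□…
4) q3 h=20  …□□□□□□[■]□□□□□□…
5) q3 h=21  …□□□□□■[□]□□□□□□…
6) q3 h=20  …□□□□□□[■]■□□□□□…
7) q3 h=21  …□□□□□■[■]□□□□□□…
8) q3 h=22  …□□□□■■[□]□□□□□□…
9) q3 h=21  …□□□□□■[■]■□□□□□…
10) q3 h=22  …□□□□■■[■]□□□□□□…
11) q3 h=23  …□□□■■■[□]□□□□□□…
12) q3 h=22  …□□□□■■[■]■□□□□□…
13) q3 h=23  …□□□■■■[■]□□□□□□…
14) q3 h=24  …□□■■■■[□]□□□□□□…
15) q3 h=23  …□□□■■■[■]■□□□□□…
16) q3 h=24  …□□■■■■[■]□□□□□□…
17) q3 h=25  …□■■■■■[□]□□□□□□…
18) q3 h=24  …□□■■■■[■]■□□□□□…
19) q3 h=25  …□■■■■■[■]□□□□□□…
20) q3 h=26  …■■■■■■[□]□□□□□□…
21) q3 h=25  …□■■■■■[■]■□□□□□…
22) q3 h=26  …■■■■■■[■]□□□□□□…
23) q3 h=27  …■■■■■■[□]□□□□□□…
24) q3 h=26  …■■■■■■[■]■□□□□□…
25) q3 h=27  …■■■■■■[■]□□□□□□…
26) q3 h=28  …■■■■■■[□]□□□□□□…
27) q3 h=27  …■■■■■■[■]■□□□□□…
28) q3 h=28  …■■■■■■[■]□□□□□□…
29) q3 h=29  …■■■■■■[□]□□□□□□…
30) q3 h=28  …■■■■■■[■]■□□□□□…
31) q3 h=29  …■■■■■■[■]□□□□□□…
32) q3 h=30  …■■■■■■[□]□□□□□□…
33) q3 h=29  …■■■■■■[■]■□□□□□…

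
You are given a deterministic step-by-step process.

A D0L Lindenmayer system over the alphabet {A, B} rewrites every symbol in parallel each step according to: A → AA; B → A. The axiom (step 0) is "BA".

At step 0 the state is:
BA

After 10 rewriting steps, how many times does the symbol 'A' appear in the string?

1536

0) BA
1) AAA
2) AAAAAA
3) AAAAAAAAAAAA
4) AAAAAAAAAAAAAAAAAAAAAAAA
5) AAAAAAAAAAAAAAAAAAAAAAAAAAAAAAAAAAAAAAAAAAAAAAAA
6) AAAAAAAAAAAAAAAAAAAAAAAAAAAAAAAAAAAAAAAAAAAAAAAAAAAAAAAAAAAAAAAAAAAAAAAAAAAAAAAAAAAAAAAAAAAAAAAA
7) AAAAAAAAAAAAAAAAAAAAAAAAAAAAAAAAAAAAAAAAAAAAAAAAAAAAAAAAAA…AAAAAAAAAAAAAAAAAAAAAAAAAAAAAAAAAAAAAAAAAAAAAAAAAAAAAAAAAA  (len 192)
8) AAAAAAAAAAAAAAAAAAAAAAAAAAAAAAAAAAAAAAAAAAAAAAAAAAAAAAAAAA…AAAAAAAAAAAAAAAAAAAAAAAAAAAAAAAAAAAAAAAAAAAAAAAAAAAAAAAAAA  (len 384)
9) AAAAAAAAAAAAAAAAAAAAAAAAAAAAAAAAAAAAAAAAAAAAAAAAAAAAAAAAAA…AAAAAAAAAAAAAAAAAAAAAAAAAAAAAAAAAAAAAAAAAAAAAAAAAAAAAAAAAA  (len 768)
10) AAAAAAAAAAAAAAAAAAAAAAAAAAAAAAAAAAAAAAAAAAAAAAAAAAAAAAAAAA…AAAAAAAAAAAAAAAAAAAAAAAAAAAAAAAAAAAAAAAAAAAAAAAAAAAAAAAAAA  (len 1536)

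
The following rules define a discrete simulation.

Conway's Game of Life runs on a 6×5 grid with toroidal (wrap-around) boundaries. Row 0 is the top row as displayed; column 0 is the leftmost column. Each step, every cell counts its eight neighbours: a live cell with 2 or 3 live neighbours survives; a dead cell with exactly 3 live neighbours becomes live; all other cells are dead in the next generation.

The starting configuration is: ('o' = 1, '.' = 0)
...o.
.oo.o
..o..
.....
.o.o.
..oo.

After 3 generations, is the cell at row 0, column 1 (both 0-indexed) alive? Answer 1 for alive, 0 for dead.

k=0  ...o.
.oo.o
..o..
.....
.o.o.
..oo.
k=1  .o..o
.oo..
.ooo.
..o..
...o.
...oo
k=2  .o..o
.....
...o.
.o...
..ooo
o.ooo
k=3  .oo.o
.....
.....
....o
.....
.....

1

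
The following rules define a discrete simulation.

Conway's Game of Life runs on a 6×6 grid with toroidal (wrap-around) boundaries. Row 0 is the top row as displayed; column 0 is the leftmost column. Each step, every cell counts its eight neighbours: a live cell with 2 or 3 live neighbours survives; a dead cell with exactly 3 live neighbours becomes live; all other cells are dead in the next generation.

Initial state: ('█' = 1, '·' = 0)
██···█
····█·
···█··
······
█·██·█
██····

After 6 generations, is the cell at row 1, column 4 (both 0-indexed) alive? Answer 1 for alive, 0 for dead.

k=0  ██···█
····█·
···█··
······
█·██·█
██····
k=1  ·█···█
█···██
······
··███·
█·█··█
····█·
k=2  ······
█···██
······
·█████
·██··█
·█··█·
k=3  █···█·
·····█
·██···
·█·███
·····█
███···
k=4  █·····
██···█
·███·█
·█·███
···█·█
██····
k=5  ······
····██
···█··
·█···█
·█·█·█
██···█
k=6  ····█·
····█·
█····█
······
·█···█
·██·██

1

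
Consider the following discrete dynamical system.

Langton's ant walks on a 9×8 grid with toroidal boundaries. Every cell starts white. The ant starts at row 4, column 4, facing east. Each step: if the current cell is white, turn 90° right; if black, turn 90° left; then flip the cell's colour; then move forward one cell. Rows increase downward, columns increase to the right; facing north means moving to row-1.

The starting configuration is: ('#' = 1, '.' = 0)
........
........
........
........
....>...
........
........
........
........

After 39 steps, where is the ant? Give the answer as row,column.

4,1

0) ........
........
........
........
....>...
........
........
........
........
1) ........
........
........
........
....#...
....v...
........
........
........
2) ........
........
........
........
....#...
...<#...
........
........
........
3) ........
........
........
........
...^#...
...##...
........
........
........
4) ........
........
........
........
...#>...
...##...
........
........
........
5) ........
........
........
....^...
...#....
...##...
........
........
........
6) ........
........
........
....#>..
...#....
...##...
........
........
........
7) ........
........
........
....##..
...#.v..
...##...
........
........
........
8) ........
........
........
....##..
...#<#..
...##...
........
........
........
9) ........
........
........
....^#..
...###..
...##...
........
........
........
10) ........
........
........
...<.#..
...###..
...##...
........
........
........
11) ........
........
...^....
...#.#..
...###..
...##...
........
........
........
12) ........
........
...#>...
...#.#..
...###..
...##...
........
........
........
13) ........
........
...##...
...#v#..
...###..
...##...
........
........
........
14) ........
........
...##...
...<##..
...###..
...##...
........
........
........
15) ........
........
...##...
....##..
...v##..
...##...
........
........
........
16) ........
........
...##...
....##..
....>#..
...##...
........
........
........
17) ........
........
...##...
....^#..
.....#..
...##...
........
........
........
18) ........
........
...##...
...<.#..
.....#..
...##...
........
........
........
19) ........
........
...^#...
...#.#..
.....#..
...##...
........
........
........
20) ........
........
..<.#...
...#.#..
.....#..
...##...
........
........
........
21) ........
..^.....
..#.#...
...#.#..
.....#..
...##...
........
........
........
22) ........
..#>....
..#.#...
...#.#..
.....#..
...##...
........
........
........
23) ........
..##....
..#v#...
...#.#..
.....#..
...##...
........
........
........
24) ........
..##....
..<##...
...#.#..
.....#..
...##...
........
........
........
25) ........
..##....
...##...
..v#.#..
.....#..
...##...
........
........
........
26) ........
..##....
...##...
.<##.#..
.....#..
...##...
........
........
........
27) ........
..##....
.^.##...
.###.#..
.....#..
...##...
........
........
........
28) ........
..##....
.#>##...
.###.#..
.....#..
...##...
........
........
........
29) ........
..##....
.####...
.#v#.#..
.....#..
...##...
........
........
........
30) ........
..##....
.####...
.#.>.#..
.....#..
...##...
........
........
........
31) ........
..##....
.##^#...
.#...#..
.....#..
...##...
........
........
........
32) ........
..##....
.#<.#...
.#...#..
.....#..
...##...
........
........
........
33) ........
..##....
.#..#...
.#v..#..
.....#..
...##...
........
........
........
34) ........
..##....
.#..#...
.<#..#..
.....#..
...##...
........
........
........
35) ........
..##....
.#..#...
..#..#..
.v...#..
...##...
........
........
........
36) ........
..##....
.#..#...
..#..#..
<#...#..
...##...
........
........
........
37) ........
..##....
.#..#...
^.#..#..
##...#..
...##...
........
........
........
38) ........
..##....
.#..#...
#>#..#..
##...#..
...##...
........
........
........
39) ........
..##....
.#..#...
###..#..
#v...#..
...##...
........
........
........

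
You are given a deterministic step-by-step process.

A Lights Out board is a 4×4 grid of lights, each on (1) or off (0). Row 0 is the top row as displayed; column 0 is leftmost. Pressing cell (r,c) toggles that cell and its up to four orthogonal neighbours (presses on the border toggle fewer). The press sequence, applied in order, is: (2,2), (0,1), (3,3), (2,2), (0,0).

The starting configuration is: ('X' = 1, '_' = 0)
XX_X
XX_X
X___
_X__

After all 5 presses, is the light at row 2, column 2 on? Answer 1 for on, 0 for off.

0

[0] XX_X
XX_X
X___
_X__
[1] XX_X
XXXX
XXXX
_XX_
[2] __XX
X_XX
XXXX
_XX_
[3] __XX
X_XX
XXX_
_X_X
[4] __XX
X__X
X__X
_XXX
[5] XXXX
___X
X__X
_XXX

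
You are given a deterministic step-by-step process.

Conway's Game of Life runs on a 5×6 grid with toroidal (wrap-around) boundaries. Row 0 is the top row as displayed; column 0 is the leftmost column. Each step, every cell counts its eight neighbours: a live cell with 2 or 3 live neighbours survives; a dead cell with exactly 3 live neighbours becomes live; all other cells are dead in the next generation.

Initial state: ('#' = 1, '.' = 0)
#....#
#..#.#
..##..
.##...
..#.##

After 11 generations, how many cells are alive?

11

0) #....#
#..#.#
..##..
.##...
..#.##
1) .#.#..
####.#
#..##.
.#..#.
..####
2) ......
.....#
......
##....
##...#
3) .....#
......
#.....
.#...#
.#...#
4) #.....
......
#.....
.#...#
....##
5) .....#
......
#.....
....##
....##
6) ....##
......
.....#
#...#.
#.....
7) .....#
....##
.....#
#.....
#...#.
8) #.....
#...##
#...##
#.....
#.....
9) ##....
.#..#.
.#..#.
##....
##...#
10) ..#...
.##..#
.##..#
..#...
..#..#
11) #.##..
...#..
...#..
#.##..
.###..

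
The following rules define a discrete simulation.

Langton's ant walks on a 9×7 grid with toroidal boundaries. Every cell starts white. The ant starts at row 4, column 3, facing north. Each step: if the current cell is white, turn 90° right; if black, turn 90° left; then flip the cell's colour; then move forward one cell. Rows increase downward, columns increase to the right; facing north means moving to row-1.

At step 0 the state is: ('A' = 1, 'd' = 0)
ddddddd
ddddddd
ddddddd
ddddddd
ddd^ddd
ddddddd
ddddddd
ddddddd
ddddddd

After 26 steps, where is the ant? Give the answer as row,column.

k=0  ddddddd
ddddddd
ddddddd
ddddddd
ddd^ddd
ddddddd
ddddddd
ddddddd
ddddddd
k=1  ddddddd
ddddddd
ddddddd
ddddddd
dddA>dd
ddddddd
ddddddd
ddddddd
ddddddd
k=2  ddddddd
ddddddd
ddddddd
ddddddd
dddAAdd
ddddvdd
ddddddd
ddddddd
ddddddd
k=3  ddddddd
ddddddd
ddddddd
ddddddd
dddAAdd
ddd<Add
ddddddd
ddddddd
ddddddd
k=4  ddddddd
ddddddd
ddddddd
ddddddd
ddd^Add
dddAAdd
ddddddd
ddddddd
ddddddd
k=5  ddddddd
ddddddd
ddddddd
ddddddd
dd<dAdd
dddAAdd
ddddddd
ddddddd
ddddddd
k=6  ddddddd
ddddddd
ddddddd
dd^dddd
ddAdAdd
dddAAdd
ddddddd
ddddddd
ddddddd
k=7  ddddddd
ddddddd
ddddddd
ddA>ddd
ddAdAdd
dddAAdd
ddddddd
ddddddd
ddddddd
k=8  ddddddd
ddddddd
ddddddd
ddAAddd
ddAvAdd
dddAAdd
ddddddd
ddddddd
ddddddd
k=9  ddddddd
ddddddd
ddddddd
ddAAddd
dd<AAdd
dddAAdd
ddddddd
ddddddd
ddddddd
k=10  ddddddd
ddddddd
ddddddd
ddAAddd
dddAAdd
ddvAAdd
ddddddd
ddddddd
ddddddd
k=11  ddddddd
ddddddd
ddddddd
ddAAddd
dddAAdd
d<AAAdd
ddddddd
ddddddd
ddddddd
k=12  ddddddd
ddddddd
ddddddd
ddAAddd
d^dAAdd
dAAAAdd
ddddddd
ddddddd
ddddddd
k=13  ddddddd
ddddddd
ddddddd
ddAAddd
dA>AAdd
dAAAAdd
ddddddd
ddddddd
ddddddd
k=14  ddddddd
ddddddd
ddddddd
ddAAddd
dAAAAdd
dAvAAdd
ddddddd
ddddddd
ddddddd
k=15  ddddddd
ddddddd
ddddddd
ddAAddd
dAAAAdd
dAd>Add
ddddddd
ddddddd
ddddddd
k=16  ddddddd
ddddddd
ddddddd
ddAAddd
dAA^Add
dAddAdd
ddddddd
ddddddd
ddddddd
k=17  ddddddd
ddddddd
ddddddd
ddAAddd
dA<dAdd
dAddAdd
ddddddd
ddddddd
ddddddd
k=18  ddddddd
ddddddd
ddddddd
ddAAddd
dAddAdd
dAvdAdd
ddddddd
ddddddd
ddddddd
k=19  ddddddd
ddddddd
ddddddd
ddAAddd
dAddAdd
d<AdAdd
ddddddd
ddddddd
ddddddd
k=20  ddddddd
ddddddd
ddddddd
ddAAddd
dAddAdd
ddAdAdd
dvddddd
ddddddd
ddddddd
k=21  ddddddd
ddddddd
ddddddd
ddAAddd
dAddAdd
ddAdAdd
<Addddd
ddddddd
ddddddd
k=22  ddddddd
ddddddd
ddddddd
ddAAddd
dAddAdd
^dAdAdd
AAddddd
ddddddd
ddddddd
k=23  ddddddd
ddddddd
ddddddd
ddAAddd
dAddAdd
A>AdAdd
AAddddd
ddddddd
ddddddd
k=24  ddddddd
ddddddd
ddddddd
ddAAddd
dAddAdd
AAAdAdd
Avddddd
ddddddd
ddddddd
k=25  ddddddd
ddddddd
ddddddd
ddAAddd
dAddAdd
AAAdAdd
Ad>dddd
ddddddd
ddddddd
k=26  ddddddd
ddddddd
ddddddd
ddAAddd
dAddAdd
AAAdAdd
AdAdddd
ddvdddd
ddddddd

7,2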